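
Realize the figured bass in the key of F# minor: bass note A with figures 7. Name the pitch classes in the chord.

The written figures 7 are shorthand for 7/5/3: the 5/3 are implied.
A third above A in this key is C#.
A fifth above A in this key is E.
A seventh above A in this key is G#.
Together with the bass A, this spells A major seventh in root position.

A, C#, E, G#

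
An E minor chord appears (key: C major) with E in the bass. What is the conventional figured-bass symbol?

E is the root of E minor, so the chord is in root position.
A triad in root position is figured 5/3, conventionally abbreviated (no figures — root-position triad).

no figures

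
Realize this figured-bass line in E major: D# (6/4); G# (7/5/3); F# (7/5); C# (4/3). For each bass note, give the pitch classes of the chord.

D# (6/4): D#, G#, B.
G# (7/5/3): G#, B, D#, F#.
F# (7/5/3): F#, A, C#, E.
C# (6/4/3): C#, E, F#, A.

D#, G#, B | G#, B, D#, F# | F#, A, C#, E | C#, E, F#, A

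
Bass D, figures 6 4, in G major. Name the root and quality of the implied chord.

G major

The figures 6 4 indicate a triad in second inversion.
In second inversion the root lies a fourth above the bass: a fourth above D in G major is G.
The chord tones are D, G, B, giving G major.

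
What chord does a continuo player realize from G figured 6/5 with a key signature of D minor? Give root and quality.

E half-diminished seventh

The figures 6/5 indicate a seventh chord in first inversion.
In first inversion the root lies a sixth above the bass: a sixth above G in D minor is E.
The chord tones are G, Bb, D, E, giving E half-diminished seventh.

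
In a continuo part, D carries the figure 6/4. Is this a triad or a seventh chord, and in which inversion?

Intervals of 6/4 above the bass form a triad; the bass is the fifth, so this is second inversion.

triad, second inversion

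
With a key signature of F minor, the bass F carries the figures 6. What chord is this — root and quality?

Db major

The figures 6 indicate a triad in first inversion.
In first inversion the root lies a sixth above the bass: a sixth above F in F minor is Db.
The chord tones are F, Ab, Db, giving Db major.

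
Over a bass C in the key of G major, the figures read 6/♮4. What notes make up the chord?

A fourth above C in this key is F#, made natural (F) by the ♮ figure.
A sixth above C in this key is A.
Together with the bass C, this spells F major in second inversion.

C, F, A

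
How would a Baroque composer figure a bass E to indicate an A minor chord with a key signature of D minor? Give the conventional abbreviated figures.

E is the fifth of A minor, so the chord is in second inversion.
A triad in second inversion is figured 6/4, conventionally abbreviated 6/4.

6/4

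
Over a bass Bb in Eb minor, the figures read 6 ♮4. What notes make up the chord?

A fourth above Bb in this key is Eb, made natural (E) by the ♮ figure.
A sixth above Bb in this key is Gb.

Bb, E, Gb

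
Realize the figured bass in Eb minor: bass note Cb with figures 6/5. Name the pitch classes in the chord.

The written figures 6/5 are shorthand for 6/5/3: the 3 is implied.
A third above Cb in this key is Eb.
A fifth above Cb in this key is Gb.
A sixth above Cb in this key is Ab.
Together with the bass Cb, this spells Ab minor seventh in first inversion.

Cb, Eb, Gb, Ab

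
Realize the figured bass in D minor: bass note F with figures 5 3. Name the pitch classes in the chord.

A third above F in this key is A.
A fifth above F in this key is C.
Together with the bass F, this spells F major in root position.

F, A, C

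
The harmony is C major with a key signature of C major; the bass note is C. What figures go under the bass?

no figures

C is the root of C major, so the chord is in root position.
A triad in root position is figured 5/3, conventionally abbreviated (no figures — root-position triad).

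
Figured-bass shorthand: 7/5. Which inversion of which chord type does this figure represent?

7/5 is shorthand for 7/5/3.
Intervals of 7/5/3 above the bass form a seventh chord; the bass is the root, so this is root position.

seventh chord, root position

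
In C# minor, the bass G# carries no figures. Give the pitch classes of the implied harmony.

An unfigured bass implies 5/3.
A third above G# in this key is B.
A fifth above G# in this key is D#.
Together with the bass G#, this spells G# minor in root position.

G#, B, D#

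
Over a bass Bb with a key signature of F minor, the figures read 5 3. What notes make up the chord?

A third above Bb in this key is Db.
A fifth above Bb in this key is F.
Together with the bass Bb, this spells Bb minor in root position.

Bb, Db, F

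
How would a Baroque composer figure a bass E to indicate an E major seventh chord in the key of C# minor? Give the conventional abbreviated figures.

7

E is the root of E major seventh, so the chord is in root position.
A seventh chord in root position is figured 7/5/3, conventionally abbreviated 7.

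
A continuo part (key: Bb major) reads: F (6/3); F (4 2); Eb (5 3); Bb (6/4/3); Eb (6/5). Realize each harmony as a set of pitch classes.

F, A, D | F, G, Bb, D | Eb, G, Bb | Bb, D, Eb, G | Eb, G, Bb, C

F (6/3): F, A, D.
F (6/4/2): F, G, Bb, D.
Eb (5/3): Eb, G, Bb.
Bb (6/4/3): Bb, D, Eb, G.
Eb (6/5/3): Eb, G, Bb, C.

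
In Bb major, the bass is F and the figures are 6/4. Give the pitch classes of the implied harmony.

A fourth above F in this key is Bb.
A sixth above F in this key is D.
Together with the bass F, this spells Bb major in second inversion.

F, Bb, D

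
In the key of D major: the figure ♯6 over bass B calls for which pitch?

G#

Counting 5 letter steps above B lands on G; in D major, that letter is G.
The #6 figure raises it a semitone, giving G#.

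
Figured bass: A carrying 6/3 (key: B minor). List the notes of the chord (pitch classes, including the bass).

A third above A in this key is C#.
A sixth above A in this key is F#.
Together with the bass A, this spells F# minor in first inversion.

A, C#, F#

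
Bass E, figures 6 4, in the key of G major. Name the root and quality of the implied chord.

A minor

The figures 6 4 indicate a triad in second inversion.
In second inversion the root lies a fourth above the bass: a fourth above E in G major is A.
The chord tones are E, A, C, giving A minor.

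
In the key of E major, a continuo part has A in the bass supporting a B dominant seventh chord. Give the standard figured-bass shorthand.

4/2

A is the seventh of B dominant seventh, so the chord is in third inversion.
A seventh chord in third inversion is figured 6/4/2, conventionally abbreviated 4/2.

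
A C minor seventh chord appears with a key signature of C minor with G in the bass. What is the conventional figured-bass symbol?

4/3

G is the fifth of C minor seventh, so the chord is in second inversion.
A seventh chord in second inversion is figured 6/4/3, conventionally abbreviated 4/3.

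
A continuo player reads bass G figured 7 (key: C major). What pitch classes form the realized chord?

The written figures 7 are shorthand for 7/5/3: the 5/3 are implied.
A third above G in this key is B.
A fifth above G in this key is D.
A seventh above G in this key is F.
Together with the bass G, this spells G dominant seventh in root position.

G, B, D, F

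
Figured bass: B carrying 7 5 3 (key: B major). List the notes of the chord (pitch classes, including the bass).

A third above B in this key is D#.
A fifth above B in this key is F#.
A seventh above B in this key is A#.
Together with the bass B, this spells B major seventh in root position.

B, D#, F#, A#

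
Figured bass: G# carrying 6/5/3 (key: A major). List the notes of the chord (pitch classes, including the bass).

A third above G# in this key is B.
A fifth above G# in this key is D.
A sixth above G# in this key is E.
Together with the bass G#, this spells E dominant seventh in first inversion.

G#, B, D, E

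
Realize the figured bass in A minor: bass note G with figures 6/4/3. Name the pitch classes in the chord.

A third above G in this key is B.
A fourth above G in this key is C.
A sixth above G in this key is E.
Together with the bass G, this spells C major seventh in second inversion.

G, B, C, E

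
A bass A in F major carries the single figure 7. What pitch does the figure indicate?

G

Counting 6 letter steps above A lands on G; in F major, that letter is G.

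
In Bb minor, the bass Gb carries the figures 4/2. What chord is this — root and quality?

The figures 4/2 indicate a seventh chord in third inversion.
In third inversion the root lies a second above the bass: a second above Gb in Bb minor is Ab.
The chord tones are Gb, Ab, C, Eb, giving Ab dominant seventh.

Ab dominant seventh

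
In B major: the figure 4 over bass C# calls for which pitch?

F#

Counting 3 letter steps above C# lands on F; in B major, that letter is F#.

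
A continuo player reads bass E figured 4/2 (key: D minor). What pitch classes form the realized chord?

E, F, A, C

The written figures 4/2 are shorthand for 6/4/2: the 6 is implied.
A second above E in this key is F.
A fourth above E in this key is A.
A sixth above E in this key is C.
Together with the bass E, this spells F major seventh in third inversion.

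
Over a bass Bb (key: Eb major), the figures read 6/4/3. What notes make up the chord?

Bb, D, Eb, G

A third above Bb in this key is D.
A fourth above Bb in this key is Eb.
A sixth above Bb in this key is G.
Together with the bass Bb, this spells Eb major seventh in second inversion.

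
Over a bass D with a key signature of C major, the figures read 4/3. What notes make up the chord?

D, F, G, B

The written figures 4/3 are shorthand for 6/4/3: the 6 is implied.
A third above D in this key is F.
A fourth above D in this key is G.
A sixth above D in this key is B.
Together with the bass D, this spells G dominant seventh in second inversion.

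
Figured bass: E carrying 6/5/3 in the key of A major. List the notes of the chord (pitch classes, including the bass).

E, G#, B, C#

A third above E in this key is G#.
A fifth above E in this key is B.
A sixth above E in this key is C#.
Together with the bass E, this spells C# minor seventh in first inversion.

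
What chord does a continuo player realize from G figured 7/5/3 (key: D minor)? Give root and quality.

The figures 7/5/3 indicate a seventh chord in root position.
In root position the bass is the root, so the root is G.
The chord tones are G, Bb, D, F, giving G minor seventh.

G minor seventh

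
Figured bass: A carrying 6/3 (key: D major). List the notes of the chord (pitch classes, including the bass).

A, C#, F#

A third above A in this key is C#.
A sixth above A in this key is F#.
Together with the bass A, this spells F# minor in first inversion.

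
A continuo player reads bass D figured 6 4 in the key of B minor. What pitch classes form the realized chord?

D, G, B

A fourth above D in this key is G.
A sixth above D in this key is B.
Together with the bass D, this spells G major in second inversion.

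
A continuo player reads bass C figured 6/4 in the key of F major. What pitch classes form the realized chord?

C, F, A

A fourth above C in this key is F.
A sixth above C in this key is A.
Together with the bass C, this spells F major in second inversion.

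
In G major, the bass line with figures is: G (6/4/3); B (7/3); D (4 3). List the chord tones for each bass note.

G (6/4/3): G, B, C, E.
B (7/5/3): B, D, F#, A.
D (6/4/3): D, F#, G, B.

G, B, C, E | B, D, F#, A | D, F#, G, B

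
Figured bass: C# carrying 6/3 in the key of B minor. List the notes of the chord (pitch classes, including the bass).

C#, E, A

A third above C# in this key is E.
A sixth above C# in this key is A.
Together with the bass C#, this spells A major in first inversion.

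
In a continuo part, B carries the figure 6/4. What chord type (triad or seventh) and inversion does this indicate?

Intervals of 6/4 above the bass form a triad; the bass is the fifth, so this is second inversion.

triad, second inversion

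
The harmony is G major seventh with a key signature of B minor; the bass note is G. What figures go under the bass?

G is the root of G major seventh, so the chord is in root position.
A seventh chord in root position is figured 7/5/3, conventionally abbreviated 7.

7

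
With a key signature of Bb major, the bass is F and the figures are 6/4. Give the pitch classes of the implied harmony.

F, Bb, D

A fourth above F in this key is Bb.
A sixth above F in this key is D.
Together with the bass F, this spells Bb major in second inversion.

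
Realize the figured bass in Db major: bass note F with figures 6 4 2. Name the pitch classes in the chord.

A second above F in this key is Gb.
A fourth above F in this key is Bb.
A sixth above F in this key is Db.
Together with the bass F, this spells Gb major seventh in third inversion.

F, Gb, Bb, Db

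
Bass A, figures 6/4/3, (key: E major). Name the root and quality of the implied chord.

D# half-diminished seventh

The figures 6/4/3 indicate a seventh chord in second inversion.
In second inversion the root lies a fourth above the bass: a fourth above A in E major is D#.
The chord tones are A, C#, D#, F#, giving D# half-diminished seventh.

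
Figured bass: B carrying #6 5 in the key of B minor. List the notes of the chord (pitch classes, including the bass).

B, D, F#, G#

The written figures #6 5 are shorthand for 6/5/3: the 3 is implied.
A third above B in this key is D.
A fifth above B in this key is F#.
A sixth above B in this key is G, raised to G# by the sharp.
Together with the bass B, this spells G# half-diminished seventh in first inversion.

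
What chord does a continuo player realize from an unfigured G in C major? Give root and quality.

An unfigured bass indicates a triad in root position.
In root position the bass is the root, so the root is G.
The chord tones are G, B, D, giving G major.

G major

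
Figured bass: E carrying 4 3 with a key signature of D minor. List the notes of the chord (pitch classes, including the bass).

E, G, A, C

The written figures 4 3 are shorthand for 6/4/3: the 6 is implied.
A third above E in this key is G.
A fourth above E in this key is A.
A sixth above E in this key is C.
Together with the bass E, this spells A minor seventh in second inversion.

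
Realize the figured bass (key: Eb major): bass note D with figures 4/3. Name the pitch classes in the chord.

D, F, G, Bb

The written figures 4/3 are shorthand for 6/4/3: the 6 is implied.
A third above D in this key is F.
A fourth above D in this key is G.
A sixth above D in this key is Bb.
Together with the bass D, this spells G minor seventh in second inversion.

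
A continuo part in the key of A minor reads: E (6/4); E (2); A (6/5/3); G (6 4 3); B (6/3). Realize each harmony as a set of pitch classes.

E (6/4): E, A, C.
E (6/4/2): E, F, A, C.
A (6/5/3): A, C, E, F.
G (6/4/3): G, B, C, E.
B (6/3): B, D, G.

E, A, C | E, F, A, C | A, C, E, F | G, B, C, E | B, D, G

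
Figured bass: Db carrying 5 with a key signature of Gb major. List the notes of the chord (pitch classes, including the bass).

Db, F, Ab

The written figures 5 are shorthand for 5/3: the 3 is implied.
A third above Db in this key is F.
A fifth above Db in this key is Ab.
Together with the bass Db, this spells Db major in root position.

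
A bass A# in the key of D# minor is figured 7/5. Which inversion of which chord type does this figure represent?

7/5 is shorthand for 7/5/3.
Intervals of 7/5/3 above the bass form a seventh chord; the bass is the root, so this is root position.

seventh chord, root position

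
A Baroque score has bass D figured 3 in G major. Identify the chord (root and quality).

D major

The figures 3 indicate a triad in root position.
In root position the bass is the root, so the root is D.
The chord tones are D, F#, A, giving D major.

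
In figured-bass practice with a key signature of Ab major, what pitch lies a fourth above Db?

G

Counting 3 letter steps above Db lands on G; in Ab major, that letter is G.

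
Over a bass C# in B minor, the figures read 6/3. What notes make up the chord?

A third above C# in this key is E.
A sixth above C# in this key is A.
Together with the bass C#, this spells A major in first inversion.

C#, E, A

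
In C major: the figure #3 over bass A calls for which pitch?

C#

Counting 2 letter steps above A lands on C; in C major, that letter is C.
The #3 figure raises it a semitone, giving C#.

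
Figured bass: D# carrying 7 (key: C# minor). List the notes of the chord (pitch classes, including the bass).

D#, F#, A, C#

The written figures 7 are shorthand for 7/5/3: the 5/3 are implied.
A third above D# in this key is F#.
A fifth above D# in this key is A.
A seventh above D# in this key is C#.
Together with the bass D#, this spells D# half-diminished seventh in root position.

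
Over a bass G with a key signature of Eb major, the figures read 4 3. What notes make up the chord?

G, Bb, C, Eb

The written figures 4 3 are shorthand for 6/4/3: the 6 is implied.
A third above G in this key is Bb.
A fourth above G in this key is C.
A sixth above G in this key is Eb.
Together with the bass G, this spells C minor seventh in second inversion.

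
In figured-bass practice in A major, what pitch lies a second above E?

F#

Counting 1 letter step above E lands on F; in A major, that letter is F#.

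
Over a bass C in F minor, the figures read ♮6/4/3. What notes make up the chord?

A third above C in this key is Eb.
A fourth above C in this key is F.
A sixth above C in this key is Ab, made natural (A) by the ♮ figure.
Together with the bass C, this spells F dominant seventh in second inversion.

C, Eb, F, A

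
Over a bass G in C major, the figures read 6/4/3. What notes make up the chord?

G, B, C, E

A third above G in this key is B.
A fourth above G in this key is C.
A sixth above G in this key is E.
Together with the bass G, this spells C major seventh in second inversion.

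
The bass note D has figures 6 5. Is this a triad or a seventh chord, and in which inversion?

seventh chord, first inversion

6 5 is shorthand for 6/5/3.
Intervals of 6/5/3 above the bass form a seventh chord; the bass is the third, so this is first inversion.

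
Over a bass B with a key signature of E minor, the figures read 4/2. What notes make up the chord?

The written figures 4/2 are shorthand for 6/4/2: the 6 is implied.
A second above B in this key is C.
A fourth above B in this key is E.
A sixth above B in this key is G.
Together with the bass B, this spells C major seventh in third inversion.

B, C, E, G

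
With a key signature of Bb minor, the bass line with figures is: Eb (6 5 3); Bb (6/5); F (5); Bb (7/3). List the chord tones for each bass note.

Eb, Gb, Bb, C | Bb, Db, F, Gb | F, Ab, C | Bb, Db, F, Ab

Eb (6/5/3): Eb, Gb, Bb, C.
Bb (6/5/3): Bb, Db, F, Gb.
F (5/3): F, Ab, C.
Bb (7/5/3): Bb, Db, F, Ab.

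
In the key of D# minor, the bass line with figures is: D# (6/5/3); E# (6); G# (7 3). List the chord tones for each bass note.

D# (6/5/3): D#, F#, A#, B.
E# (6/3): E#, G#, C#.
G# (7/5/3): G#, B, D#, F#.

D#, F#, A#, B | E#, G#, C# | G#, B, D#, F#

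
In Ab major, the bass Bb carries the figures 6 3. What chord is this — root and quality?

G diminished

The figures 6 3 indicate a triad in first inversion.
In first inversion the root lies a sixth above the bass: a sixth above Bb in Ab major is G.
The chord tones are Bb, Db, G, giving G diminished.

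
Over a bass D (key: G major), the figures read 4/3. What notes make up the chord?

The written figures 4/3 are shorthand for 6/4/3: the 6 is implied.
A third above D in this key is F#.
A fourth above D in this key is G.
A sixth above D in this key is B.
Together with the bass D, this spells G major seventh in second inversion.

D, F#, G, B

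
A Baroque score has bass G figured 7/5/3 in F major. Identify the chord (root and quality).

G minor seventh

The figures 7/5/3 indicate a seventh chord in root position.
In root position the bass is the root, so the root is G.
The chord tones are G, Bb, D, F, giving G minor seventh.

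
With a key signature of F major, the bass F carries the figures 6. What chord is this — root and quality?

D minor

The figures 6 indicate a triad in first inversion.
In first inversion the root lies a sixth above the bass: a sixth above F in F major is D.
The chord tones are F, A, D, giving D minor.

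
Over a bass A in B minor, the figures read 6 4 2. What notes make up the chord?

A second above A in this key is B.
A fourth above A in this key is D.
A sixth above A in this key is F#.
Together with the bass A, this spells B minor seventh in third inversion.

A, B, D, F#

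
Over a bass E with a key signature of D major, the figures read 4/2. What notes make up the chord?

The written figures 4/2 are shorthand for 6/4/2: the 6 is implied.
A second above E in this key is F#.
A fourth above E in this key is A.
A sixth above E in this key is C#.
Together with the bass E, this spells F# minor seventh in third inversion.

E, F#, A, C#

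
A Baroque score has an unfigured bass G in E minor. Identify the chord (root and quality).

An unfigured bass indicates a triad in root position.
In root position the bass is the root, so the root is G.
The chord tones are G, B, D, giving G major.

G major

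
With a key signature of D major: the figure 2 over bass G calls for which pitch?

Counting 1 letter step above G lands on A; in D major, that letter is A.

A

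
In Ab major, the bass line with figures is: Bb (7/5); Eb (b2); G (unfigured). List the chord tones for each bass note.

Bb, Db, F, Ab | Eb, Fb, Ab, C | G, Bb, Db

Bb (7/5/3): Bb, Db, F, Ab.
Eb (6/4/b2): Eb, Fb, Ab, C.
G (5/3): G, Bb, Db.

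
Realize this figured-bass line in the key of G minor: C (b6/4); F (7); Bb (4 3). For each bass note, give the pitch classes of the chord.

C (b6/4): C, F, Ab.
F (7/5/3): F, A, C, Eb.
Bb (6/4/3): Bb, D, Eb, G.

C, F, Ab | F, A, C, Eb | Bb, D, Eb, G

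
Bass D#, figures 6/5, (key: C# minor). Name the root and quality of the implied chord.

The figures 6/5 indicate a seventh chord in first inversion.
In first inversion the root lies a sixth above the bass: a sixth above D# in C# minor is B.
The chord tones are D#, F#, A, B, giving B dominant seventh.

B dominant seventh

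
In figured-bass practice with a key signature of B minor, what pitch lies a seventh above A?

Counting 6 letter steps above A lands on G; in B minor, that letter is G.

G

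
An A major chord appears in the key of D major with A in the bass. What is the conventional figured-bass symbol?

A is the root of A major, so the chord is in root position.
A triad in root position is figured 5/3, conventionally abbreviated (no figures — root-position triad).

no figures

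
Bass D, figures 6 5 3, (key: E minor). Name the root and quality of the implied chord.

The figures 6 5 3 indicate a seventh chord in first inversion.
In first inversion the root lies a sixth above the bass: a sixth above D in E minor is B.
The chord tones are D, F#, A, B, giving B minor seventh.

B minor seventh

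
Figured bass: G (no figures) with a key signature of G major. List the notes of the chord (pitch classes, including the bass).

G, B, D

An unfigured bass implies 5/3.
A third above G in this key is B.
A fifth above G in this key is D.
Together with the bass G, this spells G major in root position.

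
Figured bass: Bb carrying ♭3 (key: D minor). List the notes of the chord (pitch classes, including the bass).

The written figures ♭3 are shorthand for 5/3: the 5 is implied.
A third above Bb in this key is D, lowered to Db by the flat.
A fifth above Bb in this key is F.
Together with the bass Bb, this spells Bb minor in root position.

Bb, Db, F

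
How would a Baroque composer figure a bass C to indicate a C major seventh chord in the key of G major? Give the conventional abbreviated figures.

7

C is the root of C major seventh, so the chord is in root position.
A seventh chord in root position is figured 7/5/3, conventionally abbreviated 7.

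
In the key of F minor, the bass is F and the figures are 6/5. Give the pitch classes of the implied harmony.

The written figures 6/5 are shorthand for 6/5/3: the 3 is implied.
A third above F in this key is Ab.
A fifth above F in this key is C.
A sixth above F in this key is Db.
Together with the bass F, this spells Db major seventh in first inversion.

F, Ab, C, Db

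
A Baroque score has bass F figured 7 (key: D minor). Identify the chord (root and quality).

F major seventh

The figures 7 indicate a seventh chord in root position.
In root position the bass is the root, so the root is F.
The chord tones are F, A, C, E, giving F major seventh.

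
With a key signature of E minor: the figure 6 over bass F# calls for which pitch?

Counting 5 letter steps above F# lands on D; in E minor, that letter is D.

D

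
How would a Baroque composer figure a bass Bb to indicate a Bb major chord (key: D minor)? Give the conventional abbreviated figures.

Bb is the root of Bb major, so the chord is in root position.
A triad in root position is figured 5/3, conventionally abbreviated (no figures — root-position triad).

no figures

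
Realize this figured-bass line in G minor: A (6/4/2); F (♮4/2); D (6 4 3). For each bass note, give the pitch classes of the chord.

A, Bb, D, F | F, G, B, D | D, F, G, Bb

A (6/4/2): A, Bb, D, F.
F (6/♮4/2): F, G, B, D.
D (6/4/3): D, F, G, Bb.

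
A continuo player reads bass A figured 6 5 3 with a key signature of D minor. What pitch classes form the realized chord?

A, C, E, F

A third above A in this key is C.
A fifth above A in this key is E.
A sixth above A in this key is F.
Together with the bass A, this spells F major seventh in first inversion.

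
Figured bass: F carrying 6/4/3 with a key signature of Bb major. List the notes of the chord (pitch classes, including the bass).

F, A, Bb, D

A third above F in this key is A.
A fourth above F in this key is Bb.
A sixth above F in this key is D.
Together with the bass F, this spells Bb major seventh in second inversion.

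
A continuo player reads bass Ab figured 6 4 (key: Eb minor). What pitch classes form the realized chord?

Ab, Db, F

A fourth above Ab in this key is Db.
A sixth above Ab in this key is F.
Together with the bass Ab, this spells Db major in second inversion.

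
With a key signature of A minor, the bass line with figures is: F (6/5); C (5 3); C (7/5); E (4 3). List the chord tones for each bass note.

F, A, C, D | C, E, G | C, E, G, B | E, G, A, C

F (6/5/3): F, A, C, D.
C (5/3): C, E, G.
C (7/5/3): C, E, G, B.
E (6/4/3): E, G, A, C.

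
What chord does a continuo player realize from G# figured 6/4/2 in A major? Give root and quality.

The figures 6/4/2 indicate a seventh chord in third inversion.
In third inversion the root lies a second above the bass: a second above G# in A major is A.
The chord tones are G#, A, C#, E, giving A major seventh.

A major seventh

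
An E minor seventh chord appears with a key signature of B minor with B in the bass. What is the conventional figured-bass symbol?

4/3

B is the fifth of E minor seventh, so the chord is in second inversion.
A seventh chord in second inversion is figured 6/4/3, conventionally abbreviated 4/3.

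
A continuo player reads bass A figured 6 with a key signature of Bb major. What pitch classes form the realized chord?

A, C, F

The written figures 6 are shorthand for 6/3: the 3 is implied.
A third above A in this key is C.
A sixth above A in this key is F.
Together with the bass A, this spells F major in first inversion.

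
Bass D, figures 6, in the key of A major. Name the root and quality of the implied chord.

B minor

The figures 6 indicate a triad in first inversion.
In first inversion the root lies a sixth above the bass: a sixth above D in A major is B.
The chord tones are D, F#, B, giving B minor.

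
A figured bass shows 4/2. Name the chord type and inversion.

seventh chord, third inversion

4/2 is shorthand for 6/4/2.
Intervals of 6/4/2 above the bass form a seventh chord; the bass is the seventh, so this is third inversion.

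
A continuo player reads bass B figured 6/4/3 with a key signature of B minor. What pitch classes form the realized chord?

B, D, E, G

A third above B in this key is D.
A fourth above B in this key is E.
A sixth above B in this key is G.
Together with the bass B, this spells E minor seventh in second inversion.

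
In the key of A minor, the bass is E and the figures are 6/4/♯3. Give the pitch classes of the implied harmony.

E, G#, A, C

A third above E in this key is G, raised to G# by the sharp.
A fourth above E in this key is A.
A sixth above E in this key is C.
Together with the bass E, this spells A minor-major seventh in second inversion.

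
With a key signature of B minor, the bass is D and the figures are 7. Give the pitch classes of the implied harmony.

D, F#, A, C#

The written figures 7 are shorthand for 7/5/3: the 5/3 are implied.
A third above D in this key is F#.
A fifth above D in this key is A.
A seventh above D in this key is C#.
Together with the bass D, this spells D major seventh in root position.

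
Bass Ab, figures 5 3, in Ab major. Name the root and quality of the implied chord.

The figures 5 3 indicate a triad in root position.
In root position the bass is the root, so the root is Ab.
The chord tones are Ab, C, Eb, giving Ab major.

Ab major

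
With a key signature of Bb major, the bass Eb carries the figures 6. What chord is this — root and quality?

C minor

The figures 6 indicate a triad in first inversion.
In first inversion the root lies a sixth above the bass: a sixth above Eb in Bb major is C.
The chord tones are Eb, G, C, giving C minor.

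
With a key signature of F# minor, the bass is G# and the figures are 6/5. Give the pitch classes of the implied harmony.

The written figures 6/5 are shorthand for 6/5/3: the 3 is implied.
A third above G# in this key is B.
A fifth above G# in this key is D.
A sixth above G# in this key is E.
Together with the bass G#, this spells E dominant seventh in first inversion.

G#, B, D, E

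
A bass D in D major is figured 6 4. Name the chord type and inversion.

Intervals of 6/4 above the bass form a triad; the bass is the fifth, so this is second inversion.

triad, second inversion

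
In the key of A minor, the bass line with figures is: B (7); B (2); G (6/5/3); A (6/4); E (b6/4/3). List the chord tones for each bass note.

B (7/5/3): B, D, F, A.
B (6/4/2): B, C, E, G.
G (6/5/3): G, B, D, E.
A (6/4): A, D, F.
E (b6/4/3): E, G, A, Cb.

B, D, F, A | B, C, E, G | G, B, D, E | A, D, F | E, G, A, Cb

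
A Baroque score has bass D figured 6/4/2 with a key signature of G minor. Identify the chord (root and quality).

The figures 6/4/2 indicate a seventh chord in third inversion.
In third inversion the root lies a second above the bass: a second above D in G minor is Eb.
The chord tones are D, Eb, G, Bb, giving Eb major seventh.

Eb major seventh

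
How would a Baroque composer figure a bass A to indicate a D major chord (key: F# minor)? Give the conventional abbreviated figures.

6/4

A is the fifth of D major, so the chord is in second inversion.
A triad in second inversion is figured 6/4, conventionally abbreviated 6/4.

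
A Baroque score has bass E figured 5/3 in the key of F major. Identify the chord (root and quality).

E diminished

The figures 5/3 indicate a triad in root position.
In root position the bass is the root, so the root is E.
The chord tones are E, G, Bb, giving E diminished.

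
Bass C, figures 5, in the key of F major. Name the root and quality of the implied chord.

C major

The figures 5 indicate a triad in root position.
In root position the bass is the root, so the root is C.
The chord tones are C, E, G, giving C major.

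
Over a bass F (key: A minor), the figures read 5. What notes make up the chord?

F, A, C

The written figures 5 are shorthand for 5/3: the 3 is implied.
A third above F in this key is A.
A fifth above F in this key is C.
Together with the bass F, this spells F major in root position.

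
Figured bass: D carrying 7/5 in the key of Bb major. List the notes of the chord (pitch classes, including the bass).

D, F, A, C

The written figures 7/5 are shorthand for 7/5/3: the 3 is implied.
A third above D in this key is F.
A fifth above D in this key is A.
A seventh above D in this key is C.
Together with the bass D, this spells D minor seventh in root position.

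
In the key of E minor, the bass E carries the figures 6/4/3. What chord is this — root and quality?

A minor seventh

The figures 6/4/3 indicate a seventh chord in second inversion.
In second inversion the root lies a fourth above the bass: a fourth above E in E minor is A.
The chord tones are E, G, A, C, giving A minor seventh.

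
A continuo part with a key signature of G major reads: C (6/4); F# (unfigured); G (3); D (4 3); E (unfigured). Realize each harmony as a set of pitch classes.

C, F#, A | F#, A, C | G, B, D | D, F#, G, B | E, G, B

C (6/4): C, F#, A.
F# (5/3): F#, A, C.
G (5/3): G, B, D.
D (6/4/3): D, F#, G, B.
E (5/3): E, G, B.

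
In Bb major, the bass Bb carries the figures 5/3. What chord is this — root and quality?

Bb major

The figures 5/3 indicate a triad in root position.
In root position the bass is the root, so the root is Bb.
The chord tones are Bb, D, F, giving Bb major.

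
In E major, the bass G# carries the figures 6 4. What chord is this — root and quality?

C# minor

The figures 6 4 indicate a triad in second inversion.
In second inversion the root lies a fourth above the bass: a fourth above G# in E major is C#.
The chord tones are G#, C#, E, giving C# minor.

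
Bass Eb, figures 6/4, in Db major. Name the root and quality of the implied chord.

The figures 6/4 indicate a triad in second inversion.
In second inversion the root lies a fourth above the bass: a fourth above Eb in Db major is Ab.
The chord tones are Eb, Ab, C, giving Ab major.

Ab major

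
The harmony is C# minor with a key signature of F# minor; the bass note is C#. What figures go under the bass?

no figures

C# is the root of C# minor, so the chord is in root position.
A triad in root position is figured 5/3, conventionally abbreviated (no figures — root-position triad).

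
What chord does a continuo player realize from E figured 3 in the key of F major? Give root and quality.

E diminished

The figures 3 indicate a triad in root position.
In root position the bass is the root, so the root is E.
The chord tones are E, G, Bb, giving E diminished.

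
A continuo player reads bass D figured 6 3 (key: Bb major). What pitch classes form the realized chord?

D, F, Bb

A third above D in this key is F.
A sixth above D in this key is Bb.
Together with the bass D, this spells Bb major in first inversion.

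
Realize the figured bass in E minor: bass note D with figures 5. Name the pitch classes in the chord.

D, F#, A

The written figures 5 are shorthand for 5/3: the 3 is implied.
A third above D in this key is F#.
A fifth above D in this key is A.
Together with the bass D, this spells D major in root position.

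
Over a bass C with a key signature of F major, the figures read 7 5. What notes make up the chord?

C, E, G, Bb

The written figures 7 5 are shorthand for 7/5/3: the 3 is implied.
A third above C in this key is E.
A fifth above C in this key is G.
A seventh above C in this key is Bb.
Together with the bass C, this spells C dominant seventh in root position.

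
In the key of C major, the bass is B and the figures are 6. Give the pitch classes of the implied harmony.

B, D, G

The written figures 6 are shorthand for 6/3: the 3 is implied.
A third above B in this key is D.
A sixth above B in this key is G.
Together with the bass B, this spells G major in first inversion.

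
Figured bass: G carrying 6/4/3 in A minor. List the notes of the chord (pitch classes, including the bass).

A third above G in this key is B.
A fourth above G in this key is C.
A sixth above G in this key is E.
Together with the bass G, this spells C major seventh in second inversion.

G, B, C, E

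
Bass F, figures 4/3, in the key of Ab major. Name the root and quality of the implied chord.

The figures 4/3 indicate a seventh chord in second inversion.
In second inversion the root lies a fourth above the bass: a fourth above F in Ab major is Bb.
The chord tones are F, Ab, Bb, Db, giving Bb minor seventh.

Bb minor seventh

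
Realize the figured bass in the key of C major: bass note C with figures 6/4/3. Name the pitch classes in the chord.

A third above C in this key is E.
A fourth above C in this key is F.
A sixth above C in this key is A.
Together with the bass C, this spells F major seventh in second inversion.

C, E, F, A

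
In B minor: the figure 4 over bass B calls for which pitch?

E

Counting 3 letter steps above B lands on E; in B minor, that letter is E.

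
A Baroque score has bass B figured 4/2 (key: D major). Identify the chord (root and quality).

C# half-diminished seventh

The figures 4/2 indicate a seventh chord in third inversion.
In third inversion the root lies a second above the bass: a second above B in D major is C#.
The chord tones are B, C#, E, G, giving C# half-diminished seventh.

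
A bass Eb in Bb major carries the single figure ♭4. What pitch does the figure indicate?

Ab

Counting 3 letter steps above Eb lands on A; in Bb major, that letter is A.
The b4 figure lowers it a semitone, giving Ab.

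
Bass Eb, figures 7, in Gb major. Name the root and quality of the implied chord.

Eb minor seventh

The figures 7 indicate a seventh chord in root position.
In root position the bass is the root, so the root is Eb.
The chord tones are Eb, Gb, Bb, Db, giving Eb minor seventh.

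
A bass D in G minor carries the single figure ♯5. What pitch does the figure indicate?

Counting 4 letter steps above D lands on A; in G minor, that letter is A.
The #5 figure raises it a semitone, giving A#.

A#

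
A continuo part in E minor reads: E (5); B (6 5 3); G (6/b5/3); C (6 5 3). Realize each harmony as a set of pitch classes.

E (5/3): E, G, B.
B (6/5/3): B, D, F#, G.
G (6/b5/3): G, B, Db, E.
C (6/5/3): C, E, G, A.

E, G, B | B, D, F#, G | G, B, Db, E | C, E, G, A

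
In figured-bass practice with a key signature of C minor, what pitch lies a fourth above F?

Bb

Counting 3 letter steps above F lands on B; in C minor, that letter is Bb.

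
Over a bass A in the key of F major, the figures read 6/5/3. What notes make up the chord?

A third above A in this key is C.
A fifth above A in this key is E.
A sixth above A in this key is F.
Together with the bass A, this spells F major seventh in first inversion.

A, C, E, F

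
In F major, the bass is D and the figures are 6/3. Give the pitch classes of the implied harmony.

D, F, Bb

A third above D in this key is F.
A sixth above D in this key is Bb.
Together with the bass D, this spells Bb major in first inversion.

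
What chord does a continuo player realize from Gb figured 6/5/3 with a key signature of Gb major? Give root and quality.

The figures 6/5/3 indicate a seventh chord in first inversion.
In first inversion the root lies a sixth above the bass: a sixth above Gb in Gb major is Eb.
The chord tones are Gb, Bb, Db, Eb, giving Eb minor seventh.

Eb minor seventh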